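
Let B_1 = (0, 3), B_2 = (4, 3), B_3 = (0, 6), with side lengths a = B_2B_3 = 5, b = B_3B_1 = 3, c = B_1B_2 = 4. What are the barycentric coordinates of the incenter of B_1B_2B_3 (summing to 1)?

The incenter has barycentric coordinates proportional to the opposite side lengths: (5 : 3 : 4).
Normalizing by 5+3+4 = 12 gives (5/12, 1/4, 1/3).

(5/12, 1/4, 1/3)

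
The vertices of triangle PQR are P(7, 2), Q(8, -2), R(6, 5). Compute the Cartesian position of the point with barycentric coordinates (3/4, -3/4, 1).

S = (3/4)·P + (-3/4)·Q + 1·R.
x-coordinate: (3/4)·7 + (-3/4)·8 + 1·6 = 21/4.
y-coordinate: (3/4)·2 + (-3/4)·(-2) + 1·5 = 8.

(21/4, 8)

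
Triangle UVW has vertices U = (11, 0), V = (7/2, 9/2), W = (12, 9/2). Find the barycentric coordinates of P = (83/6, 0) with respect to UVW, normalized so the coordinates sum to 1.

Signed area of the reference triangle: [UVW] = ½·(11·(9/2−(9/2)) + (7/2)·(9/2−0) + 12·(0−(9/2))) = ½·(0 + 63/4 − 54) = -153/8.
[PVW] = ½·((83/6)·(9/2−(9/2)) + (7/2)·(9/2−0) + 12·(0−(9/2))) = ½·(0 + 63/4 − 54) = -153/8, so the U-coordinate is (-153/8)/(-153/8) = 1.
[UPW] = ½·(11·(0−(9/2)) + (83/6)·(9/2−0) + 12·(0−0)) = ½·(-99/2 + 249/4 + 0) = 51/8, so the V-coordinate is -1/3.
[UVP] = ½·(11·(9/2−0) + (7/2)·(0−0) + (83/6)·(0−(9/2))) = ½·(99/2 + 0 − 249/4) = -51/8, so the W-coordinate is 1/3.

(1, -1/3, 1/3)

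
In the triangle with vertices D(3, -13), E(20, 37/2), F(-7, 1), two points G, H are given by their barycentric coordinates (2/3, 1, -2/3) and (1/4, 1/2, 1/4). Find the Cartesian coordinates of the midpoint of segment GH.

Barycentric coordinates of the midpoint are the average: (11/24, 3/4, -5/24).
Converting: (11/24)·D + (3/4)·E + (-5/24)·F = (107/6, 185/24).

(107/6, 185/24)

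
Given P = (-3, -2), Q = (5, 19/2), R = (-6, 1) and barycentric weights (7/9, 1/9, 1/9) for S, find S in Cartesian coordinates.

(-22/9, -7/18)

S = (7/9)·P + (1/9)·Q + (1/9)·R.
x-coordinate: (7/9)·(-3) + (1/9)·5 + (1/9)·(-6) = -22/9.
y-coordinate: (7/9)·(-2) + (1/9)·(19/2) + (1/9)·1 = -7/18.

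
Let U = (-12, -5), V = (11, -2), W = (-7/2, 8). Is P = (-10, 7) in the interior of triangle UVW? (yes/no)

no

Barycentric coordinates of P: (159/547, -152/547, 540/547).
The three coordinates are positive, negative, positive; a point is interior exactly when all three are positive.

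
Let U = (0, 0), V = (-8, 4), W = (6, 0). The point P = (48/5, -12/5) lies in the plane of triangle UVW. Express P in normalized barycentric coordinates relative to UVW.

Signed area of the reference triangle: [UVW] = ½·(0·(4−0) + (-8)·(0−0) + 6·(0−4)) = ½·(0 + 0 − 24) = -12.
[PVW] = ½·((48/5)·(4−0) + (-8)·(0−(-12/5)) + 6·(-12/5−4)) = ½·(192/5 − 96/5 − 192/5) = -48/5, so the U-coordinate is (-48/5)/(-12) = 4/5.
[UPW] = ½·(0·(-12/5−0) + (48/5)·(0−0) + 6·(0−(-12/5))) = ½·(0 + 0 + 72/5) = 36/5, so the V-coordinate is -3/5.
[UVP] = ½·(0·(4−(-12/5)) + (-8)·(-12/5−0) + (48/5)·(0−4)) = ½·(0 + 96/5 − 192/5) = -48/5, so the W-coordinate is 4/5.

(4/5, -3/5, 4/5)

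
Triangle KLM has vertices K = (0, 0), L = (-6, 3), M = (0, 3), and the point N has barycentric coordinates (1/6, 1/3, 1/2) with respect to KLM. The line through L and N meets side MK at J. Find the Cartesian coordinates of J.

Line LN meets MK where the L-coordinate vanishes; zeroing N's L-weight and renormalizing leaves M, K-weights 1/2 : 1/6 → (3/4, 1/4).
So J = (3/4)·M + (1/4)·K = (0, 9/4).

(0, 9/4)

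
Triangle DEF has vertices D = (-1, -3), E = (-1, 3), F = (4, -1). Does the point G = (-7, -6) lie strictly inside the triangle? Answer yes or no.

Barycentric coordinates of G: (23/10, -1/10, -6/5).
The three coordinates are positive, negative, negative; a point is interior exactly when all three are positive.

no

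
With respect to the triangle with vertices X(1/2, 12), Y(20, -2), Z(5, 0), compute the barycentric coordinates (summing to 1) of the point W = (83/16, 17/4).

(3/8, 1/8, 1/2)

Signed area of the reference triangle: [XYZ] = ½·((1/2)·(-2−0) + 20·(0−12) + 5·(12−(-2))) = ½·(-1 − 240 + 70) = -171/2.
[WYZ] = ½·((83/16)·(-2−0) + 20·(0−(17/4)) + 5·(17/4−(-2))) = ½·(-83/8 − 85 + 125/4) = -513/16, so the X-coordinate is (-513/16)/(-171/2) = 3/8.
[XWZ] = ½·((1/2)·(17/4−0) + (83/16)·(0−12) + 5·(12−(17/4))) = ½·(17/8 − 249/4 + 155/4) = -171/16, so the Y-coordinate is 1/8.
[XYW] = ½·((1/2)·(-2−(17/4)) + 20·(17/4−12) + (83/16)·(12−(-2))) = ½·(-25/8 − 155 + 581/8) = -171/4, so the Z-coordinate is 1/2.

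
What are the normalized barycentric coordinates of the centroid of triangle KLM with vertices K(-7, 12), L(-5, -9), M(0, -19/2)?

(1/3, 1/3, 1/3)

The centroid is the average of the vertices, so each weight is 1/3.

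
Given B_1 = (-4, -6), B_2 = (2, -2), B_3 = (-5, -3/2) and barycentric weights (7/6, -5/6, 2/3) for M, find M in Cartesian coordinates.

M = (7/6)·B_1 + (-5/6)·B_2 + (2/3)·B_3.
x-coordinate: (7/6)·(-4) + (-5/6)·2 + (2/3)·(-5) = -29/3.
y-coordinate: (7/6)·(-6) + (-5/6)·(-2) + (2/3)·(-3/2) = -19/3.

(-29/3, -19/3)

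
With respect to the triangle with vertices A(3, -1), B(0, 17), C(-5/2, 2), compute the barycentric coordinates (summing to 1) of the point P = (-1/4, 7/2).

Signed area of the reference triangle: [ABC] = ½·(3·(17−2) + 0·(2−(-1)) + (-5/2)·(-1−17)) = ½·(45 + 0 + 45) = 45.
[PBC] = ½·((-1/4)·(17−2) + 0·(2−(7/2)) + (-5/2)·(7/2−17)) = ½·(-15/4 + 0 + 135/4) = 15, so the A-coordinate is 15/45 = 1/3.
[APC] = ½·(3·(7/2−2) + (-1/4)·(2−(-1)) + (-5/2)·(-1−(7/2))) = ½·(9/2 − 3/4 + 45/4) = 15/2, so the B-coordinate is 1/6.
[ABP] = ½·(3·(17−(7/2)) + 0·(7/2−(-1)) + (-1/4)·(-1−17)) = ½·(81/2 + 0 + 9/2) = 45/2, so the C-coordinate is 1/2.
Check: 1/3 + 1/6 + 1/2 = 1.

(1/3, 1/6, 1/2)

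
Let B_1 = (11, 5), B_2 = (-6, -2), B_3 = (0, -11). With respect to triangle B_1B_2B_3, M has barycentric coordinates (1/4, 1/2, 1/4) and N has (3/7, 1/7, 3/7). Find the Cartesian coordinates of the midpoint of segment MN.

(101/56, -75/28)

Barycentric coordinates of the midpoint are the average: (19/56, 9/28, 19/56).
Converting: (19/56)·B_1 + (9/28)·B_2 + (19/56)·B_3 = (101/56, -75/28).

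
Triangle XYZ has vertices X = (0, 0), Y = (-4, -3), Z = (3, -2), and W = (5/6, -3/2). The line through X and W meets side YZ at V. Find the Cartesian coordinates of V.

(5/4, -9/4)

Barycentric coordinates of W with respect to XYZ: (1/3, 1/6, 1/2).
On side YZ the X-coordinate is zero; dropping W's X-weight 1/3 and renormalizing the remaining 1/6 : 1/2 gives weights 1/4, 3/4 on Y, Z.
V = (1/4)·(-4, -3) + (3/4)·(3, -2) = (5/4, -9/4).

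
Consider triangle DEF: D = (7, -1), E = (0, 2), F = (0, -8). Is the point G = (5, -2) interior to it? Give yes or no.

Barycentric coordinates of G: (5/7, 1/10, 13/70).
The three coordinates are positive, positive, positive; a point is interior exactly when all three are positive.

yes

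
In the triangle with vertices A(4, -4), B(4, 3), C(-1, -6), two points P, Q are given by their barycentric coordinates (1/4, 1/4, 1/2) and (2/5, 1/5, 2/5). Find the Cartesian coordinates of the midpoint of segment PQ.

Barycentric coordinates of the midpoint are the average: (13/40, 9/40, 9/20).
Converting: (13/40)·A + (9/40)·B + (9/20)·C = (7/4, -133/40).

(7/4, -133/40)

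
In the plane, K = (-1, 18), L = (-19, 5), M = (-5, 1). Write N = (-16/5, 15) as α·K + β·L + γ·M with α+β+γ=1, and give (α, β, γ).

Signed area of the reference triangle: [KLM] = ½·((-1)·(5−1) + (-19)·(1−18) + (-5)·(18−5)) = ½·(-4 + 323 − 65) = 127.
[NLM] = ½·((-16/5)·(5−1) + (-19)·(1−15) + (-5)·(15−5)) = ½·(-64/5 + 266 − 50) = 508/5, so the K-coordinate is (508/5)/127 = 4/5.
[KNM] = ½·((-1)·(15−1) + (-16/5)·(1−18) + (-5)·(18−15)) = ½·(-14 + 272/5 − 15) = 127/10, so the L-coordinate is 1/10.
[KLN] = ½·((-1)·(5−15) + (-19)·(15−18) + (-16/5)·(18−5)) = ½·(10 + 57 − 208/5) = 127/10, so the M-coordinate is 1/10.

(4/5, 1/10, 1/10)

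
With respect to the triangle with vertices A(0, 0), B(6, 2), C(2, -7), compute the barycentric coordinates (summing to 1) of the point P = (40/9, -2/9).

(1/9, 2/3, 2/9)

Signed area of the reference triangle: [ABC] = ½·(0·(2−(-7)) + 6·(-7−0) + 2·(0−2)) = ½·(0 − 42 − 4) = -23.
[PBC] = ½·((40/9)·(2−(-7)) + 6·(-7−(-2/9)) + 2·(-2/9−2)) = ½·(40 − 122/3 − 40/9) = -23/9, so the A-coordinate is (-23/9)/(-23) = 1/9.
[APC] = ½·(0·(-2/9−(-7)) + (40/9)·(-7−0) + 2·(0−(-2/9))) = ½·(0 − 280/9 + 4/9) = -46/3, so the B-coordinate is 2/3.
[ABP] = ½·(0·(2−(-2/9)) + 6·(-2/9−0) + (40/9)·(0−2)) = ½·(0 − 4/3 − 80/9) = -46/9, so the C-coordinate is 2/9.
Check: 1/9 + 2/3 + 2/9 = 1.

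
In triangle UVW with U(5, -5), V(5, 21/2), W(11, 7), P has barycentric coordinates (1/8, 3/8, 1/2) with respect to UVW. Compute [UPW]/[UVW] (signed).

The signed ratio [UPW]/[UVW] equals the barycentric coordinate of P at vertex V, which is 3/8.

3/8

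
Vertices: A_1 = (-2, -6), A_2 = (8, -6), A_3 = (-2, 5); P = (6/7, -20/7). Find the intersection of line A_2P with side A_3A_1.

(-2, -8/5)

Barycentric coordinates of P with respect to A_1A_2A_3: (3/7, 2/7, 2/7).
On side A_3A_1 the A_2-coordinate is zero; dropping P's A_2-weight 2/7 and renormalizing the remaining 2/7 : 3/7 gives weights 2/5, 3/5 on A_3, A_1.
Q = (2/5)·(-2, 5) + (3/5)·(-2, -6) = (-2, -8/5).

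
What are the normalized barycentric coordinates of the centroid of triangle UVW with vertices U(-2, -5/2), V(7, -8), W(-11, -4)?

(1/3, 1/3, 1/3)

The centroid is the average of the vertices, so each weight is 1/3.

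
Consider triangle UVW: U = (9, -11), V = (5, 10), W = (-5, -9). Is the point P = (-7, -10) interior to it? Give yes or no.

Barycentric coordinates of P: (-14/143, -9/143, 166/143).
The three coordinates are negative, negative, positive; a point is interior exactly when all three are positive.

no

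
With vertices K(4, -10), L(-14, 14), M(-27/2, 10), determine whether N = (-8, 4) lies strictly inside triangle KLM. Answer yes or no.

Barycentric coordinates of N: (19/60, 1/12, 3/5).
The three coordinates are positive, positive, positive; a point is interior exactly when all three are positive.

yes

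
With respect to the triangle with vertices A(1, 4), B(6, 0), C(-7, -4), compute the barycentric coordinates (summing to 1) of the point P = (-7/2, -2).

(1/6, 1/6, 2/3)

Signed area of the reference triangle: [ABC] = ½·(1·(0−(-4)) + 6·(-4−4) + (-7)·(4−0)) = ½·(4 − 48 − 28) = -36.
[PBC] = ½·((-7/2)·(0−(-4)) + 6·(-4−(-2)) + (-7)·(-2−0)) = ½·(-14 − 12 + 14) = -6, so the A-coordinate is (-6)/(-36) = 1/6.
[APC] = ½·(1·(-2−(-4)) + (-7/2)·(-4−4) + (-7)·(4−(-2))) = ½·(2 + 28 − 42) = -6, so the B-coordinate is 1/6.
[ABP] = ½·(1·(0−(-2)) + 6·(-2−4) + (-7/2)·(4−0)) = ½·(2 − 36 − 14) = -24, so the C-coordinate is 2/3.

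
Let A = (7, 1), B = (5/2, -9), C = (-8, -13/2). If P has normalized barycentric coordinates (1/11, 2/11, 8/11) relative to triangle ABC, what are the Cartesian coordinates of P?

P = (1/11)·A + (2/11)·B + (8/11)·C.
x-coordinate: (1/11)·7 + (2/11)·(5/2) + (8/11)·(-8) = -52/11.
y-coordinate: (1/11)·1 + (2/11)·(-9) + (8/11)·(-13/2) = -69/11.

(-52/11, -69/11)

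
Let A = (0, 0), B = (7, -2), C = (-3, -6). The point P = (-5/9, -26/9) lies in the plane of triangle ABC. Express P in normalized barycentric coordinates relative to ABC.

Signed area of the reference triangle: [ABC] = ½·(0·(-2−(-6)) + 7·(-6−0) + (-3)·(0−(-2))) = ½·(0 − 42 − 6) = -24.
[PBC] = ½·((-5/9)·(-2−(-6)) + 7·(-6−(-26/9)) + (-3)·(-26/9−(-2))) = ½·(-20/9 − 196/9 + 8/3) = -32/3, so the A-coordinate is (-32/3)/(-24) = 4/9.
[APC] = ½·(0·(-26/9−(-6)) + (-5/9)·(-6−0) + (-3)·(0−(-26/9))) = ½·(0 + 10/3 − 26/3) = -8/3, so the B-coordinate is 1/9.
[ABP] = ½·(0·(-2−(-26/9)) + 7·(-26/9−0) + (-5/9)·(0−(-2))) = ½·(0 − 182/9 − 10/9) = -32/3, so the C-coordinate is 4/9.

(4/9, 1/9, 4/9)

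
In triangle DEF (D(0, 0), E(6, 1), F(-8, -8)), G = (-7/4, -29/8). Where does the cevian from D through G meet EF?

Barycentric coordinates of G with respect to DEF: (1/8, 3/8, 1/2).
On side EF the D-coordinate is zero; dropping G's D-weight 1/8 and renormalizing the remaining 3/8 : 1/2 gives weights 3/7, 4/7 on E, F.
H = (3/7)·(6, 1) + (4/7)·(-8, -8) = (-2, -29/7).

(-2, -29/7)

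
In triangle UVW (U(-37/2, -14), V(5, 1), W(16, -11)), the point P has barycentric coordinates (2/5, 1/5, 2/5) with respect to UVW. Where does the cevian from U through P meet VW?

Line UP meets VW where the U-coordinate vanishes; zeroing P's U-weight and renormalizing leaves V, W-weights 1/5 : 2/5 → (1/3, 2/3).
So Q = (1/3)·V + (2/3)·W = (37/3, -7).

(37/3, -7)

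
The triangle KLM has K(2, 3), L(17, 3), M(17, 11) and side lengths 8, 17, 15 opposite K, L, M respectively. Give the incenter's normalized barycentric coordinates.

The incenter has barycentric coordinates proportional to the opposite side lengths: (8 : 17 : 15).
Normalizing by 8+17+15 = 40 gives (1/5, 17/40, 3/8).

(1/5, 17/40, 3/8)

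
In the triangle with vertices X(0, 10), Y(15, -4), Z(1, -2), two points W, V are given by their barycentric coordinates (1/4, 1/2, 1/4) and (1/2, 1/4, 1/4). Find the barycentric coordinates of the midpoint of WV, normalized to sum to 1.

Since both coordinate triples sum to 1, the midpoint's barycentrics are the componentwise average.
(1/4+1/2)/2 = 3/8; similarly 3/8 and 1/4.

(3/8, 3/8, 1/4)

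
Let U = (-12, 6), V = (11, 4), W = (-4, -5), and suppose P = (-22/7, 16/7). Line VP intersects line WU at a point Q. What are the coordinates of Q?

Barycentric coordinates of P with respect to UVW: (3/7, 2/7, 2/7).
On side WU the V-coordinate is zero; dropping P's V-weight 2/7 and renormalizing the remaining 2/7 : 3/7 gives weights 2/5, 3/5 on W, U.
Q = (2/5)·(-4, -5) + (3/5)·(-12, 6) = (-44/5, 8/5).

(-44/5, 8/5)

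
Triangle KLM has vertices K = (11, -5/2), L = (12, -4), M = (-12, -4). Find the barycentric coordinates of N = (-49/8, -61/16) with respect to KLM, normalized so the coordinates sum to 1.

(1/8, 1/8, 3/4)

Signed area of the reference triangle: [KLM] = ½·(11·(-4−(-4)) + 12·(-4−(-5/2)) + (-12)·(-5/2−(-4))) = ½·(0 − 18 − 18) = -18.
[NLM] = ½·((-49/8)·(-4−(-4)) + 12·(-4−(-61/16)) + (-12)·(-61/16−(-4))) = ½·(0 − 9/4 − 9/4) = -9/4, so the K-coordinate is (-9/4)/(-18) = 1/8.
[KNM] = ½·(11·(-61/16−(-4)) + (-49/8)·(-4−(-5/2)) + (-12)·(-5/2−(-61/16))) = ½·(33/16 + 147/16 − 63/4) = -9/4, so the L-coordinate is 1/8.
[KLN] = ½·(11·(-4−(-61/16)) + 12·(-61/16−(-5/2)) + (-49/8)·(-5/2−(-4))) = ½·(-33/16 − 63/4 − 147/16) = -27/2, so the M-coordinate is 3/4.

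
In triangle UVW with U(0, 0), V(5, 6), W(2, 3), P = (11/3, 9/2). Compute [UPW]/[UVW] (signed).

2/3

[UVW] = ½·(0·(6−3) + 5·(3−0) + 2·(0−6)) = ½·(0 + 15 − 12) = 3/2.
[UPW] = ½·(0·(9/2−3) + (11/3)·(3−0) + 2·(0−(9/2))) = ½·(0 + 11 − 9) = 1, so the ratio is 1/(3/2) = 2/3.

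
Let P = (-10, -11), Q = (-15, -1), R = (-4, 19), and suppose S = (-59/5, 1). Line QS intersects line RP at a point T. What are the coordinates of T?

(-7, 4)

Barycentric coordinates of S with respect to PQR: (1/5, 3/5, 1/5).
On side RP the Q-coordinate is zero; dropping S's Q-weight 3/5 and renormalizing the remaining 1/5 : 1/5 gives weights 1/2, 1/2 on R, P.
T = (1/2)·(-4, 19) + (1/2)·(-10, -11) = (-7, 4).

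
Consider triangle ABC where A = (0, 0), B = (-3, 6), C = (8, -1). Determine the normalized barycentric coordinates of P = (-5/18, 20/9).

Signed area of the reference triangle: [ABC] = ½·(0·(6−(-1)) + (-3)·(-1−0) + 8·(0−6)) = ½·(0 + 3 − 48) = -45/2.
[PBC] = ½·((-5/18)·(6−(-1)) + (-3)·(-1−(20/9)) + 8·(20/9−6)) = ½·(-35/18 + 29/3 − 272/9) = -45/4, so the A-coordinate is (-45/4)/(-45/2) = 1/2.
[APC] = ½·(0·(20/9−(-1)) + (-5/18)·(-1−0) + 8·(0−(20/9))) = ½·(0 + 5/18 − 160/9) = -35/4, so the B-coordinate is 7/18.
[ABP] = ½·(0·(6−(20/9)) + (-3)·(20/9−0) + (-5/18)·(0−6)) = ½·(0 − 20/3 + 5/3) = -5/2, so the C-coordinate is 1/9.

(1/2, 7/18, 1/9)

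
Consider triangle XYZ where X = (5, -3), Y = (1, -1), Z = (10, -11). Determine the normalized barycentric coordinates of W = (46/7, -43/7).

(3/7, 1/7, 3/7)

Signed area of the reference triangle: [XYZ] = ½·(5·(-1−(-11)) + 1·(-11−(-3)) + 10·(-3−(-1))) = ½·(50 − 8 − 20) = 11.
[WYZ] = ½·((46/7)·(-1−(-11)) + 1·(-11−(-43/7)) + 10·(-43/7−(-1))) = ½·(460/7 − 34/7 − 360/7) = 33/7, so the X-coordinate is (33/7)/11 = 3/7.
[XWZ] = ½·(5·(-43/7−(-11)) + (46/7)·(-11−(-3)) + 10·(-3−(-43/7))) = ½·(170/7 − 368/7 + 220/7) = 11/7, so the Y-coordinate is 1/7.
[XYW] = ½·(5·(-1−(-43/7)) + 1·(-43/7−(-3)) + (46/7)·(-3−(-1))) = ½·(180/7 − 22/7 − 92/7) = 33/7, so the Z-coordinate is 3/7.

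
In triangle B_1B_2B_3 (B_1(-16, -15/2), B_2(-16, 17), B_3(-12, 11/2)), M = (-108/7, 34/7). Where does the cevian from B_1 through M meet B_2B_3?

(-15, 113/8)

Barycentric coordinates of M with respect to B_1B_2B_3: (3/7, 3/7, 1/7).
On side B_2B_3 the B_1-coordinate is zero; dropping M's B_1-weight 3/7 and renormalizing the remaining 3/7 : 1/7 gives weights 3/4, 1/4 on B_2, B_3.
N = (3/4)·(-16, 17) + (1/4)·(-12, 11/2) = (-15, 113/8).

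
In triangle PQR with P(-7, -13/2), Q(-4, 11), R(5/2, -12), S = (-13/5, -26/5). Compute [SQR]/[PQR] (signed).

2/5

[PQR] = ½·((-7)·(11−(-12)) + (-4)·(-12−(-13/2)) + (5/2)·(-13/2−11)) = ½·(-161 + 22 − 175/4) = -731/8.
[SQR] = ½·((-13/5)·(11−(-12)) + (-4)·(-12−(-26/5)) + (5/2)·(-26/5−11)) = ½·(-299/5 + 136/5 − 81/2) = -731/20, so the ratio is (-731/20)/(-731/8) = 2/5.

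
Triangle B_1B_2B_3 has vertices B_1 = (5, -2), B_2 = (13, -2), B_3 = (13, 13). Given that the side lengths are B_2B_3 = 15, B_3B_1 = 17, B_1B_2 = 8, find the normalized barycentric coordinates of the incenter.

The incenter has barycentric coordinates proportional to the opposite side lengths: (15 : 17 : 8).
Normalizing by 15+17+8 = 40 gives (3/8, 17/40, 1/5).

(3/8, 17/40, 1/5)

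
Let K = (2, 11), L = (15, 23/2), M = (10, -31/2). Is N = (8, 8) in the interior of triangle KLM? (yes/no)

yes

Barycentric coordinates of N: (343/697, 270/697, 84/697).
The three coordinates are positive, positive, positive; a point is interior exactly when all three are positive.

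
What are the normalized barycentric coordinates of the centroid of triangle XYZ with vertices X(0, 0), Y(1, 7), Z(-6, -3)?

(1/3, 1/3, 1/3)

The centroid is the average of the vertices, so each weight is 1/3.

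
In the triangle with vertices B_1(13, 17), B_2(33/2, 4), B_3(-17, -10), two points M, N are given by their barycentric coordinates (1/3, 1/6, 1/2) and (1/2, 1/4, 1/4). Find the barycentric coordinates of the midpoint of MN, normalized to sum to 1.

Since both coordinate triples sum to 1, the midpoint's barycentrics are the componentwise average.
(1/3+1/2)/2 = 5/12; similarly 5/24 and 3/8.

(5/12, 5/24, 3/8)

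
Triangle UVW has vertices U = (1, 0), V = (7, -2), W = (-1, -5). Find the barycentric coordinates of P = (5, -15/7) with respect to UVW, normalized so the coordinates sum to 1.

Signed area of the reference triangle: [UVW] = ½·(1·(-2−(-5)) + 7·(-5−0) + (-1)·(0−(-2))) = ½·(3 − 35 − 2) = -17.
[PVW] = ½·(5·(-2−(-5)) + 7·(-5−(-15/7)) + (-1)·(-15/7−(-2))) = ½·(15 − 20 + 1/7) = -17/7, so the U-coordinate is (-17/7)/(-17) = 1/7.
[UPW] = ½·(1·(-15/7−(-5)) + 5·(-5−0) + (-1)·(0−(-15/7))) = ½·(20/7 − 25 − 15/7) = -85/7, so the V-coordinate is 5/7.
[UVP] = ½·(1·(-2−(-15/7)) + 7·(-15/7−0) + 5·(0−(-2))) = ½·(1/7 − 15 + 10) = -17/7, so the W-coordinate is 1/7.
Check: 1/7 + 5/7 + 1/7 = 1.

(1/7, 5/7, 1/7)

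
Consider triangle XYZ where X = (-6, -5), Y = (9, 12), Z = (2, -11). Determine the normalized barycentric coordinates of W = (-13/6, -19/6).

(2/3, 1/6, 1/6)

Signed area of the reference triangle: [XYZ] = ½·((-6)·(12−(-11)) + 9·(-11−(-5)) + 2·(-5−12)) = ½·(-138 − 54 − 34) = -113.
[WYZ] = ½·((-13/6)·(12−(-11)) + 9·(-11−(-19/6)) + 2·(-19/6−12)) = ½·(-299/6 − 141/2 − 91/3) = -226/3, so the X-coordinate is (-226/3)/(-113) = 2/3.
[XWZ] = ½·((-6)·(-19/6−(-11)) + (-13/6)·(-11−(-5)) + 2·(-5−(-19/6))) = ½·(-47 + 13 − 11/3) = -113/6, so the Y-coordinate is 1/6.
[XYW] = ½·((-6)·(12−(-19/6)) + 9·(-19/6−(-5)) + (-13/6)·(-5−12)) = ½·(-91 + 33/2 + 221/6) = -113/6, so the Z-coordinate is 1/6.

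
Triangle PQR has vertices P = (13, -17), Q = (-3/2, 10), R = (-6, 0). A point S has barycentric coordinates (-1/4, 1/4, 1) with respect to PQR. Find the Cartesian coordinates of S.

S = (-1/4)·P + (1/4)·Q + 1·R.
x-coordinate: (-1/4)·13 + (1/4)·(-3/2) + 1·(-6) = -77/8.
y-coordinate: (-1/4)·(-17) + (1/4)·10 + 1·0 = 27/4.

(-77/8, 27/4)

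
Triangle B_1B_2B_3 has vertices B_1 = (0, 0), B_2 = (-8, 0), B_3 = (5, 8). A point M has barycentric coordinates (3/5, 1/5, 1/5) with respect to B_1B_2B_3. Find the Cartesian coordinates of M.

(-3/5, 8/5)

M = (3/5)·B_1 + (1/5)·B_2 + (1/5)·B_3.
x-coordinate: (3/5)·0 + (1/5)·(-8) + (1/5)·5 = -3/5.
y-coordinate: (3/5)·0 + (1/5)·0 + (1/5)·8 = 8/5.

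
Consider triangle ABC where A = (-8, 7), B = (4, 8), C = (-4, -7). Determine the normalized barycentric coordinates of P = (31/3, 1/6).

(-11/12, 4/3, 7/12)

Signed area of the reference triangle: [ABC] = ½·((-8)·(8−(-7)) + 4·(-7−7) + (-4)·(7−8)) = ½·(-120 − 56 + 4) = -86.
[PBC] = ½·((31/3)·(8−(-7)) + 4·(-7−(1/6)) + (-4)·(1/6−8)) = ½·(155 − 86/3 + 94/3) = 473/6, so the A-coordinate is (473/6)/(-86) = -11/12.
[APC] = ½·((-8)·(1/6−(-7)) + (31/3)·(-7−7) + (-4)·(7−(1/6))) = ½·(-172/3 − 434/3 − 82/3) = -344/3, so the B-coordinate is 4/3.
[ABP] = ½·((-8)·(8−(1/6)) + 4·(1/6−7) + (31/3)·(7−8)) = ½·(-188/3 − 82/3 − 31/3) = -301/6, so the C-coordinate is 7/12.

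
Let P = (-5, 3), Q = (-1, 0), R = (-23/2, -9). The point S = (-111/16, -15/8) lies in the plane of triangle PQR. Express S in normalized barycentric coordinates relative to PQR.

Signed area of the reference triangle: [PQR] = ½·((-5)·(0−(-9)) + (-1)·(-9−3) + (-23/2)·(3−0)) = ½·(-45 + 12 − 69/2) = -135/4.
[SQR] = ½·((-111/16)·(0−(-9)) + (-1)·(-9−(-15/8)) + (-23/2)·(-15/8−0)) = ½·(-999/16 + 57/8 + 345/16) = -135/8, so the P-coordinate is (-135/8)/(-135/4) = 1/2.
[PSR] = ½·((-5)·(-15/8−(-9)) + (-111/16)·(-9−3) + (-23/2)·(3−(-15/8))) = ½·(-285/8 + 333/4 − 897/16) = -135/32, so the Q-coordinate is 1/8.
[PQS] = ½·((-5)·(0−(-15/8)) + (-1)·(-15/8−3) + (-111/16)·(3−0)) = ½·(-75/8 + 39/8 − 333/16) = -405/32, so the R-coordinate is 3/8.
Check: 1/2 + 1/8 + 3/8 = 1.

(1/2, 1/8, 3/8)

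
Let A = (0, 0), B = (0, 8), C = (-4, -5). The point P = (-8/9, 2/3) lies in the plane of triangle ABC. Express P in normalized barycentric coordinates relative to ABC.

(5/9, 2/9, 2/9)

Signed area of the reference triangle: [ABC] = ½·(0·(8−(-5)) + 0·(-5−0) + (-4)·(0−8)) = ½·(0 + 0 + 32) = 16.
[PBC] = ½·((-8/9)·(8−(-5)) + 0·(-5−(2/3)) + (-4)·(2/3−8)) = ½·(-104/9 + 0 + 88/3) = 80/9, so the A-coordinate is (80/9)/16 = 5/9.
[APC] = ½·(0·(2/3−(-5)) + (-8/9)·(-5−0) + (-4)·(0−(2/3))) = ½·(0 + 40/9 + 8/3) = 32/9, so the B-coordinate is 2/9.
[ABP] = ½·(0·(8−(2/3)) + 0·(2/3−0) + (-8/9)·(0−8)) = ½·(0 + 0 + 64/9) = 32/9, so the C-coordinate is 2/9.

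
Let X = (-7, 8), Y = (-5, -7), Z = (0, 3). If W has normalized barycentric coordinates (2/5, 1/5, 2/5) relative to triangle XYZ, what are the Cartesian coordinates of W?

W = (2/5)·X + (1/5)·Y + (2/5)·Z.
x-coordinate: (2/5)·(-7) + (1/5)·(-5) + (2/5)·0 = -19/5.
y-coordinate: (2/5)·8 + (1/5)·(-7) + (2/5)·3 = 3.

(-19/5, 3)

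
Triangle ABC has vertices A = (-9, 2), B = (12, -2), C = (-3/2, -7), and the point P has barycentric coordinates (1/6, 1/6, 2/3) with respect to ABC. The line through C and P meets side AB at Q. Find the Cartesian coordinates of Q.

Line CP meets AB where the C-coordinate vanishes; zeroing P's C-weight and renormalizing leaves A, B-weights 1/6 : 1/6 → (1/2, 1/2).
So Q = (1/2)·A + (1/2)·B = (3/2, 0).

(3/2, 0)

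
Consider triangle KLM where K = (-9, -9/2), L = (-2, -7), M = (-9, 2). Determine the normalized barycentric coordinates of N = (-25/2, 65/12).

Signed area of the reference triangle: [KLM] = ½·((-9)·(-7−2) + (-2)·(2−(-9/2)) + (-9)·(-9/2−(-7))) = ½·(81 − 13 − 45/2) = 91/4.
[NLM] = ½·((-25/2)·(-7−2) + (-2)·(2−(65/12)) + (-9)·(65/12−(-7))) = ½·(225/2 + 41/6 − 447/4) = 91/24, so the K-coordinate is (91/24)/(91/4) = 1/6.
[KNM] = ½·((-9)·(65/12−2) + (-25/2)·(2−(-9/2)) + (-9)·(-9/2−(65/12))) = ½·(-123/4 − 325/4 + 357/4) = -91/8, so the L-coordinate is -1/2.
[KLN] = ½·((-9)·(-7−(65/12)) + (-2)·(65/12−(-9/2)) + (-25/2)·(-9/2−(-7))) = ½·(447/4 − 119/6 − 125/4) = 91/3, so the M-coordinate is 4/3.
Check: 1/6 − 1/2 + 4/3 = 1.

(1/6, -1/2, 4/3)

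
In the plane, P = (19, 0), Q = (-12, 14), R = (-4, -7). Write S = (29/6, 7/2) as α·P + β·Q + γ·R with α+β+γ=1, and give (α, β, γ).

(1/2, 1/3, 1/6)

Signed area of the reference triangle: [PQR] = ½·(19·(14−(-7)) + (-12)·(-7−0) + (-4)·(0−14)) = ½·(399 + 84 + 56) = 539/2.
[SQR] = ½·((29/6)·(14−(-7)) + (-12)·(-7−(7/2)) + (-4)·(7/2−14)) = ½·(203/2 + 126 + 42) = 539/4, so the P-coordinate is (539/4)/(539/2) = 1/2.
[PSR] = ½·(19·(7/2−(-7)) + (29/6)·(-7−0) + (-4)·(0−(7/2))) = ½·(399/2 − 203/6 + 14) = 539/6, so the Q-coordinate is 1/3.
[PQS] = ½·(19·(14−(7/2)) + (-12)·(7/2−0) + (29/6)·(0−14)) = ½·(399/2 − 42 − 203/3) = 539/12, so the R-coordinate is 1/6.
Check: 1/2 + 1/3 + 1/6 = 1.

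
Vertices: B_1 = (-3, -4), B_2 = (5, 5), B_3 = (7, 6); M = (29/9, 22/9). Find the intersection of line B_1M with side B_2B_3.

(19/3, 17/3)

Barycentric coordinates of M with respect to B_1B_2B_3: (1/3, 2/9, 4/9).
On side B_2B_3 the B_1-coordinate is zero; dropping M's B_1-weight 1/3 and renormalizing the remaining 2/9 : 4/9 gives weights 1/3, 2/3 on B_2, B_3.
N = (1/3)·(5, 5) + (2/3)·(7, 6) = (19/3, 17/3).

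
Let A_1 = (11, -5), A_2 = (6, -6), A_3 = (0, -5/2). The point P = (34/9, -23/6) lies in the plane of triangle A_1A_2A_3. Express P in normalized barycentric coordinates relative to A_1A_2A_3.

Signed area of the reference triangle: [A_1A_2A_3] = ½·(11·(-6−(-5/2)) + 6·(-5/2−(-5)) + 0·(-5−(-6))) = ½·(-77/2 + 15 + 0) = -47/4.
[PA_2A_3] = ½·((34/9)·(-6−(-5/2)) + 6·(-5/2−(-23/6)) + 0·(-23/6−(-6))) = ½·(-119/9 + 8 + 0) = -47/18, so the A_1-coordinate is (-47/18)/(-47/4) = 2/9.
[A_1PA_3] = ½·(11·(-23/6−(-5/2)) + (34/9)·(-5/2−(-5)) + 0·(-5−(-23/6))) = ½·(-44/3 + 85/9 + 0) = -47/18, so the A_2-coordinate is 2/9.
[A_1A_2P] = ½·(11·(-6−(-23/6)) + 6·(-23/6−(-5)) + (34/9)·(-5−(-6))) = ½·(-143/6 + 7 + 34/9) = -235/36, so the A_3-coordinate is 5/9.

(2/9, 2/9, 5/9)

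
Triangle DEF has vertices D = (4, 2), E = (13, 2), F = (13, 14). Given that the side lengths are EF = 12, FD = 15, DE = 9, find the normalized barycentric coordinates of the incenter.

(1/3, 5/12, 1/4)

The incenter has barycentric coordinates proportional to the opposite side lengths: (12 : 15 : 9).
Normalizing by 12+15+9 = 36 gives (1/3, 5/12, 1/4).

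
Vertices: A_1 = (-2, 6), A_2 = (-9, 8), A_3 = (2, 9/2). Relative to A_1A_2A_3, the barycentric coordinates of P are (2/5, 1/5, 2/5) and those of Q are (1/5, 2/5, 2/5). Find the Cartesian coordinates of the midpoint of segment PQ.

(-5/2, 6)

Barycentric coordinates of the midpoint are the average: (3/10, 3/10, 2/5).
Converting: (3/10)·A_1 + (3/10)·A_2 + (2/5)·A_3 = (-5/2, 6).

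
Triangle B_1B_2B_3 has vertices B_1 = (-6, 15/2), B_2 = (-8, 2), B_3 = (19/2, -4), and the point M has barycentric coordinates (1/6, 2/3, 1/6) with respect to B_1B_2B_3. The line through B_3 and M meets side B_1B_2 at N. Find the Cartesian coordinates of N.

(-38/5, 31/10)

Line B_3M meets B_1B_2 where the B_3-coordinate vanishes; zeroing M's B_3-weight and renormalizing leaves B_1, B_2-weights 1/6 : 2/3 → (1/5, 4/5).
So N = (1/5)·B_1 + (4/5)·B_2 = (-38/5, 31/10).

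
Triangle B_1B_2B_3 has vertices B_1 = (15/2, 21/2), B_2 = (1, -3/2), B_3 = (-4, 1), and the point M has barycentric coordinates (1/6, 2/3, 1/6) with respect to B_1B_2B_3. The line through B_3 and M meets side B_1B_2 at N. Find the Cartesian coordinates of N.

(23/10, 9/10)

Line B_3M meets B_1B_2 where the B_3-coordinate vanishes; zeroing M's B_3-weight and renormalizing leaves B_1, B_2-weights 1/6 : 2/3 → (1/5, 4/5).
So N = (1/5)·B_1 + (4/5)·B_2 = (23/10, 9/10).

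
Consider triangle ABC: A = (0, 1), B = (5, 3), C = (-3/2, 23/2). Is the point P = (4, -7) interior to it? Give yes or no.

Barycentric coordinates of P: (49/37, 20/37, -32/37).
The three coordinates are positive, positive, negative; a point is interior exactly when all three are positive.

no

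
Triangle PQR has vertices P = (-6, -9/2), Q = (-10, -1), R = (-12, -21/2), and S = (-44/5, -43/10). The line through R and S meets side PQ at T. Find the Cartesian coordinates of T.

(-8, -11/4)

Barycentric coordinates of S with respect to PQR: (2/5, 2/5, 1/5).
On side PQ the R-coordinate is zero; dropping S's R-weight 1/5 and renormalizing the remaining 2/5 : 2/5 gives weights 1/2, 1/2 on P, Q.
T = (1/2)·(-6, -9/2) + (1/2)·(-10, -1) = (-8, -11/4).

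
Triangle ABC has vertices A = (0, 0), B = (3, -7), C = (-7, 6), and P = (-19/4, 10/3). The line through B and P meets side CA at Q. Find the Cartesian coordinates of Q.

Barycentric coordinates of P with respect to ABC: (1/12, 1/6, 3/4).
On side CA the B-coordinate is zero; dropping P's B-weight 1/6 and renormalizing the remaining 3/4 : 1/12 gives weights 9/10, 1/10 on C, A.
Q = (9/10)·(-7, 6) + (1/10)·(0, 0) = (-63/10, 27/5).

(-63/10, 27/5)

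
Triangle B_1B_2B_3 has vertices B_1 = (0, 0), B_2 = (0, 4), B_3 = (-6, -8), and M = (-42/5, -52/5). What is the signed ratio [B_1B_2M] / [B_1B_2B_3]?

[B_1B_2B_3] = ½·(0·(4−(-8)) + 0·(-8−0) + (-6)·(0−4)) = ½·(0 + 0 + 24) = 12.
[B_1B_2M] = ½·(0·(4−(-52/5)) + 0·(-52/5−0) + (-42/5)·(0−4)) = ½·(0 + 0 + 168/5) = 84/5, so the ratio is (84/5)/12 = 7/5.

7/5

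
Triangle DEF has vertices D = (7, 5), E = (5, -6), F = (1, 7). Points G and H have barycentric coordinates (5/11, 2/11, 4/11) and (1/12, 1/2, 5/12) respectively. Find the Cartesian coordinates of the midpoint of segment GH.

Barycentric coordinates of the midpoint are the average: (71/264, 15/44, 103/264).
Converting: (71/264)·D + (15/44)·E + (103/264)·F = (175/44, 67/33).

(175/44, 67/33)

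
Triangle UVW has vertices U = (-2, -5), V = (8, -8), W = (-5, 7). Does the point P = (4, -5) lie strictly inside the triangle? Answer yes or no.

Barycentric coordinates of P: (7/37, 24/37, 6/37).
The three coordinates are positive, positive, positive; a point is interior exactly when all three are positive.

yes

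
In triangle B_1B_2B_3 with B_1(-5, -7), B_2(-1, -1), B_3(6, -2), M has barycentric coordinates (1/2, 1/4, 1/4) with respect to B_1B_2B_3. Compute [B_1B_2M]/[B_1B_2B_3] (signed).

1/4

The signed ratio [B_1B_2M]/[B_1B_2B_3] equals the barycentric coordinate of M at vertex B_3, which is 1/4.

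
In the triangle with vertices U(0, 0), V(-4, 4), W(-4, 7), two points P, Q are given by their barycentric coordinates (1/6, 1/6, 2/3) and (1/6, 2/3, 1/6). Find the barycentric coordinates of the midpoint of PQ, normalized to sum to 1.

Since both coordinate triples sum to 1, the midpoint's barycentrics are the componentwise average.
(1/6+1/6)/2 = 1/6; similarly 5/12 and 5/12.

(1/6, 5/12, 5/12)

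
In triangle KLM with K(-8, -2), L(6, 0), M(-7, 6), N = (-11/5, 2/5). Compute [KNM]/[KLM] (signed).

2/5

[KLM] = ½·((-8)·(0−6) + 6·(6−(-2)) + (-7)·(-2−0)) = ½·(48 + 48 + 14) = 55.
[KNM] = ½·((-8)·(2/5−6) + (-11/5)·(6−(-2)) + (-7)·(-2−(2/5))) = ½·(224/5 − 88/5 + 84/5) = 22, so the ratio is 22/55 = 2/5.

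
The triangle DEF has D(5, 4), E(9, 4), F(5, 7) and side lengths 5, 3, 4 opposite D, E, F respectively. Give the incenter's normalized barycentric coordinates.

The incenter has barycentric coordinates proportional to the opposite side lengths: (5 : 3 : 4).
Normalizing by 5+3+4 = 12 gives (5/12, 1/4, 1/3).

(5/12, 1/4, 1/3)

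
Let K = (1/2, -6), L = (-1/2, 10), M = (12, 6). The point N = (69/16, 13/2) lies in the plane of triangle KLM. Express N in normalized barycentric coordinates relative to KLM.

(1/8, 1/2, 3/8)

Signed area of the reference triangle: [KLM] = ½·((1/2)·(10−6) + (-1/2)·(6−(-6)) + 12·(-6−10)) = ½·(2 − 6 − 192) = -98.
[NLM] = ½·((69/16)·(10−6) + (-1/2)·(6−(13/2)) + 12·(13/2−10)) = ½·(69/4 + 1/4 − 42) = -49/4, so the K-coordinate is (-49/4)/(-98) = 1/8.
[KNM] = ½·((1/2)·(13/2−6) + (69/16)·(6−(-6)) + 12·(-6−(13/2))) = ½·(1/4 + 207/4 − 150) = -49, so the L-coordinate is 1/2.
[KLN] = ½·((1/2)·(10−(13/2)) + (-1/2)·(13/2−(-6)) + (69/16)·(-6−10)) = ½·(7/4 − 25/4 − 69) = -147/4, so the M-coordinate is 3/8.
Check: 1/8 + 1/2 + 3/8 = 1.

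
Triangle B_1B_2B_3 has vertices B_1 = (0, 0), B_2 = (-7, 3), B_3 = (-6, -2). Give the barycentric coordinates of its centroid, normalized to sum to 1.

The centroid is the average of the vertices, so each weight is 1/3.

(1/3, 1/3, 1/3)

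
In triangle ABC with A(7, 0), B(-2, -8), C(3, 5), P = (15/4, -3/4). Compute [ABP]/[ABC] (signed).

1/4

[ABC] = ½·(7·(-8−5) + (-2)·(5−0) + 3·(0−(-8))) = ½·(-91 − 10 + 24) = -77/2.
[ABP] = ½·(7·(-8−(-3/4)) + (-2)·(-3/4−0) + (15/4)·(0−(-8))) = ½·(-203/4 + 3/2 + 30) = -77/8, so the ratio is (-77/8)/(-77/2) = 1/4.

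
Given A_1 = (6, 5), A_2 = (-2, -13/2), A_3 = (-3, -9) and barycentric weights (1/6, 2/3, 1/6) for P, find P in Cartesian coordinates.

P = (1/6)·A_1 + (2/3)·A_2 + (1/6)·A_3.
x-coordinate: (1/6)·6 + (2/3)·(-2) + (1/6)·(-3) = -5/6.
y-coordinate: (1/6)·5 + (2/3)·(-13/2) + (1/6)·(-9) = -5.

(-5/6, -5)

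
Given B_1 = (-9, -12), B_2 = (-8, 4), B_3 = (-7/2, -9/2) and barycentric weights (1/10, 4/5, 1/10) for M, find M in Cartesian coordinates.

(-153/20, 31/20)

M = (1/10)·B_1 + (4/5)·B_2 + (1/10)·B_3.
x-coordinate: (1/10)·(-9) + (4/5)·(-8) + (1/10)·(-7/2) = -153/20.
y-coordinate: (1/10)·(-12) + (4/5)·4 + (1/10)·(-9/2) = 31/20.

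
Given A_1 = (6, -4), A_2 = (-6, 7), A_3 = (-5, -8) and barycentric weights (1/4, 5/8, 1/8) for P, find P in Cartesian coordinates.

(-23/8, 19/8)

P = (1/4)·A_1 + (5/8)·A_2 + (1/8)·A_3.
x-coordinate: (1/4)·6 + (5/8)·(-6) + (1/8)·(-5) = -23/8.
y-coordinate: (1/4)·(-4) + (5/8)·7 + (1/8)·(-8) = 19/8.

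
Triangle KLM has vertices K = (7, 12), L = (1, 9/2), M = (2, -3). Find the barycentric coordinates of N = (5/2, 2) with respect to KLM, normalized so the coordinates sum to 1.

(1/6, 1/3, 1/2)

Signed area of the reference triangle: [KLM] = ½·(7·(9/2−(-3)) + 1·(-3−12) + 2·(12−(9/2))) = ½·(105/2 − 15 + 15) = 105/4.
[NLM] = ½·((5/2)·(9/2−(-3)) + 1·(-3−2) + 2·(2−(9/2))) = ½·(75/4 − 5 − 5) = 35/8, so the K-coordinate is (35/8)/(105/4) = 1/6.
[KNM] = ½·(7·(2−(-3)) + (5/2)·(-3−12) + 2·(12−2)) = ½·(35 − 75/2 + 20) = 35/4, so the L-coordinate is 1/3.
[KLN] = ½·(7·(9/2−2) + 1·(2−12) + (5/2)·(12−(9/2))) = ½·(35/2 − 10 + 75/4) = 105/8, so the M-coordinate is 1/2.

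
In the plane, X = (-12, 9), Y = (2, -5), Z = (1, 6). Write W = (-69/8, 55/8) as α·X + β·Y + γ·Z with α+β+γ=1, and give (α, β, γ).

Signed area of the reference triangle: [XYZ] = ½·((-12)·(-5−6) + 2·(6−9) + 1·(9−(-5))) = ½·(132 − 6 + 14) = 70.
[WYZ] = ½·((-69/8)·(-5−6) + 2·(6−(55/8)) + 1·(55/8−(-5))) = ½·(759/8 − 7/4 + 95/8) = 105/2, so the X-coordinate is (105/2)/70 = 3/4.
[XWZ] = ½·((-12)·(55/8−6) + (-69/8)·(6−9) + 1·(9−(55/8))) = ½·(-21/2 + 207/8 + 17/8) = 35/4, so the Y-coordinate is 1/8.
[XYW] = ½·((-12)·(-5−(55/8)) + 2·(55/8−9) + (-69/8)·(9−(-5))) = ½·(285/2 − 17/4 − 483/4) = 35/4, so the Z-coordinate is 1/8.

(3/4, 1/8, 1/8)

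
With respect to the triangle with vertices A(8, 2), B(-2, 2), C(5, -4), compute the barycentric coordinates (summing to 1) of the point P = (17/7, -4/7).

Signed area of the reference triangle: [ABC] = ½·(8·(2−(-4)) + (-2)·(-4−2) + 5·(2−2)) = ½·(48 + 12 + 0) = 30.
[PBC] = ½·((17/7)·(2−(-4)) + (-2)·(-4−(-4/7)) + 5·(-4/7−2)) = ½·(102/7 + 48/7 − 90/7) = 30/7, so the A-coordinate is (30/7)/30 = 1/7.
[APC] = ½·(8·(-4/7−(-4)) + (17/7)·(-4−2) + 5·(2−(-4/7))) = ½·(192/7 − 102/7 + 90/7) = 90/7, so the B-coordinate is 3/7.
[ABP] = ½·(8·(2−(-4/7)) + (-2)·(-4/7−2) + (17/7)·(2−2)) = ½·(144/7 + 36/7 + 0) = 90/7, so the C-coordinate is 3/7.
Check: 1/7 + 3/7 + 3/7 = 1.

(1/7, 3/7, 3/7)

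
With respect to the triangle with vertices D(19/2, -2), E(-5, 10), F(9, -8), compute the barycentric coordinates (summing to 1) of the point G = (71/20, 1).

(3/10, 2/5, 3/10)

Signed area of the reference triangle: [DEF] = ½·((19/2)·(10−(-8)) + (-5)·(-8−(-2)) + 9·(-2−10)) = ½·(171 + 30 − 108) = 93/2.
[GEF] = ½·((71/20)·(10−(-8)) + (-5)·(-8−1) + 9·(1−10)) = ½·(639/10 + 45 − 81) = 279/20, so the D-coordinate is (279/20)/(93/2) = 3/10.
[DGF] = ½·((19/2)·(1−(-8)) + (71/20)·(-8−(-2)) + 9·(-2−1)) = ½·(171/2 − 213/10 − 27) = 93/5, so the E-coordinate is 2/5.
[DEG] = ½·((19/2)·(10−1) + (-5)·(1−(-2)) + (71/20)·(-2−10)) = ½·(171/2 − 15 − 213/5) = 279/20, so the F-coordinate is 3/10.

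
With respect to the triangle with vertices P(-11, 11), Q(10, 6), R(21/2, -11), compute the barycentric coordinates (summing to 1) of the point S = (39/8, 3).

Signed area of the reference triangle: [PQR] = ½·((-11)·(6−(-11)) + 10·(-11−11) + (21/2)·(11−6)) = ½·(-187 − 220 + 105/2) = -709/4.
[SQR] = ½·((39/8)·(6−(-11)) + 10·(-11−3) + (21/2)·(3−6)) = ½·(663/8 − 140 − 63/2) = -709/16, so the P-coordinate is (-709/16)/(-709/4) = 1/4.
[PSR] = ½·((-11)·(3−(-11)) + (39/8)·(-11−11) + (21/2)·(11−3)) = ½·(-154 − 429/4 + 84) = -709/8, so the Q-coordinate is 1/2.
[PQS] = ½·((-11)·(6−3) + 10·(3−11) + (39/8)·(11−6)) = ½·(-33 − 80 + 195/8) = -709/16, so the R-coordinate is 1/4.

(1/4, 1/2, 1/4)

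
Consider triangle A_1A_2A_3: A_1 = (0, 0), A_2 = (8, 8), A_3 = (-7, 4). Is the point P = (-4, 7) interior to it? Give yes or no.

no

Barycentric coordinates of P: (-3/8, 3/8, 1).
The three coordinates are negative, positive, positive; a point is interior exactly when all three are positive.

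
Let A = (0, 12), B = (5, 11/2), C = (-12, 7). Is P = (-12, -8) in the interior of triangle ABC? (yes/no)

no

Barycentric coordinates of P: (-255/103, 180/103, 178/103).
The three coordinates are negative, positive, positive; a point is interior exactly when all three are positive.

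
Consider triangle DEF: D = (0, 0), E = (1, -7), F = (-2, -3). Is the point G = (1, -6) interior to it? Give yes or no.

no

Barycentric coordinates of G: (3/17, 15/17, -1/17).
The three coordinates are positive, positive, negative; a point is interior exactly when all three are positive.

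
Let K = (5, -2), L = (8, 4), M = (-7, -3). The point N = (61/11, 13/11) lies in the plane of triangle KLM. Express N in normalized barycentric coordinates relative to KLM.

Signed area of the reference triangle: [KLM] = ½·(5·(4−(-3)) + 8·(-3−(-2)) + (-7)·(-2−4)) = ½·(35 − 8 + 42) = 69/2.
[NLM] = ½·((61/11)·(4−(-3)) + 8·(-3−(13/11)) + (-7)·(13/11−4)) = ½·(427/11 − 368/11 + 217/11) = 138/11, so the K-coordinate is (138/11)/(69/2) = 4/11.
[KNM] = ½·(5·(13/11−(-3)) + (61/11)·(-3−(-2)) + (-7)·(-2−(13/11))) = ½·(230/11 − 61/11 + 245/11) = 207/11, so the L-coordinate is 6/11.
[KLN] = ½·(5·(4−(13/11)) + 8·(13/11−(-2)) + (61/11)·(-2−4)) = ½·(155/11 + 280/11 − 366/11) = 69/22, so the M-coordinate is 1/11.
Check: 4/11 + 6/11 + 1/11 = 1.

(4/11, 6/11, 1/11)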